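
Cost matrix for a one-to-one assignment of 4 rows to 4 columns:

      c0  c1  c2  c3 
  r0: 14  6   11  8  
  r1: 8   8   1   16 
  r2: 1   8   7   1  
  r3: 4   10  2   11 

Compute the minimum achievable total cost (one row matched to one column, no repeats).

optimal assignment: row0→col1 (cost 6), row1→col2 (cost 1), row2→col3 (cost 1), row3→col0 (cost 4)
total = 6 + 1 + 1 + 4 = 12

Minimum assignment cost: 12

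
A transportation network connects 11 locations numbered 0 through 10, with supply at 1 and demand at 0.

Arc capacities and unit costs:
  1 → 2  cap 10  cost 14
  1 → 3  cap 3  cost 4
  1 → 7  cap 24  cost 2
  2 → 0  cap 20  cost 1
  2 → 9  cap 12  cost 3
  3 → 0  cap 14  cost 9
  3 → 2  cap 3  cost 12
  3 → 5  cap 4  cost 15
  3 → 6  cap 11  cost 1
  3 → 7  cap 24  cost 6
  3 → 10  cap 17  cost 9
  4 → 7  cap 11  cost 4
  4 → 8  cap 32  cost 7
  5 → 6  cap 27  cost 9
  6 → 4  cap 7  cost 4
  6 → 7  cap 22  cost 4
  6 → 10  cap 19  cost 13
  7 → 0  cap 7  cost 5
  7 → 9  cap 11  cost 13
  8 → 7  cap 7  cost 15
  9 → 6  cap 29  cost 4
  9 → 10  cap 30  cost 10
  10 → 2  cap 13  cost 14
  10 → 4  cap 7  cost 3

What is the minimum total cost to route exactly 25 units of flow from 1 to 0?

shortest-cost path #1: 1→7→0 push 7 @ unit cost 7 (adds 49)
shortest-cost path #2: 1→3→0 push 3 @ unit cost 13 (adds 39)
shortest-cost path #3: 1→2→0 push 10 @ unit cost 15 (adds 150)
shortest-cost path #4: 1→7→9→10→2→0 push 5 @ unit cost 40 (adds 200)
total cost = 438

Minimum cost for 25 units: 438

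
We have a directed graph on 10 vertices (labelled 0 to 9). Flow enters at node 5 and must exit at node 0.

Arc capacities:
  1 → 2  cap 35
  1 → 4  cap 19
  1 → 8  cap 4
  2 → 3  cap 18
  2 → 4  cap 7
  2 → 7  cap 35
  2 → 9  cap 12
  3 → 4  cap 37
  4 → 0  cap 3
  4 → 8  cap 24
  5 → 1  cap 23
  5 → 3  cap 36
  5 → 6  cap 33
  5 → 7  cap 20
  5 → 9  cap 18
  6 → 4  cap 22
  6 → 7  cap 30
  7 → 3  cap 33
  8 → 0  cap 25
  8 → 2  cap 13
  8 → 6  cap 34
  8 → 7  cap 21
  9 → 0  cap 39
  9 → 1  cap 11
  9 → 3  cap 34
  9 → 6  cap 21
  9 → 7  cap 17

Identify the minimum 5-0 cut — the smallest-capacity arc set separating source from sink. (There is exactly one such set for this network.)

augment #1: 5→9→0 push 18
augment #2: 5→1→4→0 push 3
augment #3: 5→1→8→0 push 4
augment #4: 5→1→2→9→0 push 12
augment #5: 5→1→4→8→0 push 4
augment #6: 5→3→4→8→0 push 17
max flow = 58; residual-reachable set from 5 gives S-side
cut edges (S→T): {(2,9), (4,0), (5,9), (8,0)} total cap 58

Min-cut arcs: {(2,9), (4,0), (5,9), (8,0)} (total capacity 58)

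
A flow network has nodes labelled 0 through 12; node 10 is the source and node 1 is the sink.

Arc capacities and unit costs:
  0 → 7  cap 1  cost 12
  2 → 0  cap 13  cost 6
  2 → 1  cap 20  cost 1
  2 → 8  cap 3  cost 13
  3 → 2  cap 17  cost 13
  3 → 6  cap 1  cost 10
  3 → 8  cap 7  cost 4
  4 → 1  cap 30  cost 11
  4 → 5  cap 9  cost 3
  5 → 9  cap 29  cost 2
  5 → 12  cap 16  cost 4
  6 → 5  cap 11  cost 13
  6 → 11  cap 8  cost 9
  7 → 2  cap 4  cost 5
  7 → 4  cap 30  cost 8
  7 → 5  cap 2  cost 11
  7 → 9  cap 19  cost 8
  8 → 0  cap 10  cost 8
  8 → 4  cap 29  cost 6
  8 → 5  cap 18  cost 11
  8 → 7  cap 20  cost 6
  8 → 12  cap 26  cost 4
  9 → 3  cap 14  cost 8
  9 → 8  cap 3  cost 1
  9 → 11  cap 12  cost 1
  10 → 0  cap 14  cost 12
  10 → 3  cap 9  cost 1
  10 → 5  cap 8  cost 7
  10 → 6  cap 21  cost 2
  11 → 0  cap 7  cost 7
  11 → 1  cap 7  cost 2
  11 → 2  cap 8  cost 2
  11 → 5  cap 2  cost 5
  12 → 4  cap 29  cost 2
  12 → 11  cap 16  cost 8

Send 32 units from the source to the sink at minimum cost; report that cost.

Minimum cost for 32 units: 573

shortest-cost path #1: 10→5→9→11→1 push 7 @ unit cost 12 (adds 84)
shortest-cost path #2: 10→5→9→11→2→1 push 1 @ unit cost 13 (adds 13)
shortest-cost path #3: 10→6→11→2→1 push 7 @ unit cost 14 (adds 98)
shortest-cost path #4: 10→3→2→1 push 9 @ unit cost 15 (adds 135)
shortest-cost path #5: 10→6→11→9→8→7→2→1 push 1 @ unit cost 23 (adds 23)
shortest-cost path #6: 10→0→7→2→1 push 1 @ unit cost 30 (adds 30)
shortest-cost path #7: 10→6→5→9→8→7→2→1 push 1 @ unit cost 30 (adds 30)
shortest-cost path #8: 10→6→5→12→4→1 push 5 @ unit cost 32 (adds 160)
total cost = 573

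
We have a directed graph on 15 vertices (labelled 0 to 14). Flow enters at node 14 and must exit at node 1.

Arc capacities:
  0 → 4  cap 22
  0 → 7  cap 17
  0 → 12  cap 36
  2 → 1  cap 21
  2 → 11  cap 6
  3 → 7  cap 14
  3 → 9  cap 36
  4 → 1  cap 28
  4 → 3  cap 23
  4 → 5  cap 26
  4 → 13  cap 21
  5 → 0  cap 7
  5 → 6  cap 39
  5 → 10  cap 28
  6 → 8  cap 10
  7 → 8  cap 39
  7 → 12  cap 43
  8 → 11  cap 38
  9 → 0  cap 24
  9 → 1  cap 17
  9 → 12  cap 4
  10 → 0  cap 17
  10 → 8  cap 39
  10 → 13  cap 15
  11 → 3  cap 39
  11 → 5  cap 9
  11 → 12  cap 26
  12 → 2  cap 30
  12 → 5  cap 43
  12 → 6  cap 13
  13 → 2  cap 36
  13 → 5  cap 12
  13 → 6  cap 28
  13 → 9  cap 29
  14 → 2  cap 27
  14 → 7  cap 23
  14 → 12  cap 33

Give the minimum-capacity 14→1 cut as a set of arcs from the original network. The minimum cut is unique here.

Min-cut arcs: {(0,4), (2,1), (9,1)} (total capacity 60)

augment #1: 14→2→1 push 21
augment #2: 14→2→11→3→9→1 push 6
augment #3: 14→12→5→0→4→1 push 7
augment #4: 14→7→8→11→3→9→1 push 11
augment #5: 14→12→5→10→0→4→1 push 15
max flow = 60; residual-reachable set from 14 gives S-side
cut edges (S→T): {(0,4), (2,1), (9,1)} total cap 60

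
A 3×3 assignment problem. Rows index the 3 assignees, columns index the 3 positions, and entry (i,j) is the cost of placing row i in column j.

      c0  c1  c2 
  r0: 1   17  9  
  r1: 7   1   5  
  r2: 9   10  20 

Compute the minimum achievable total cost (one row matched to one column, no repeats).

optimal assignment: row0→col0 (cost 1), row1→col2 (cost 5), row2→col1 (cost 10)
total = 1 + 5 + 10 = 16

Minimum assignment cost: 16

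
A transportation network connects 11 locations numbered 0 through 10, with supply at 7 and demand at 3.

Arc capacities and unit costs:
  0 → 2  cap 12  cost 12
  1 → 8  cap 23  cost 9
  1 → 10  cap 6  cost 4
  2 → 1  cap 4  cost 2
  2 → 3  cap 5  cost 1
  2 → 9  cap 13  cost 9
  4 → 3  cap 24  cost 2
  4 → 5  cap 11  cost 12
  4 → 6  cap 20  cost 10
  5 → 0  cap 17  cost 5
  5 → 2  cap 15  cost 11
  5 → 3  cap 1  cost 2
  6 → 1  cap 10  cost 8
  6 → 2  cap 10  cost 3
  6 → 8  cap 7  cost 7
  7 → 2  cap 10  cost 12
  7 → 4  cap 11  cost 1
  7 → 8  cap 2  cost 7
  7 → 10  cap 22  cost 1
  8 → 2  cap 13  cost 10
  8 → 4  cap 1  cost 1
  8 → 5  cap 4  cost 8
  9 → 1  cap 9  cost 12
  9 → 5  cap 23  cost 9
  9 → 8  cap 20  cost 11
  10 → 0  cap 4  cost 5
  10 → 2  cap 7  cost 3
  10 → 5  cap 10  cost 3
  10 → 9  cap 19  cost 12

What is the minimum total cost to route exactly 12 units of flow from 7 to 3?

shortest-cost path #1: 7→4→3 push 11 @ unit cost 3 (adds 33)
shortest-cost path #2: 7→10→2→3 push 1 @ unit cost 5 (adds 5)
total cost = 38

Minimum cost for 12 units: 38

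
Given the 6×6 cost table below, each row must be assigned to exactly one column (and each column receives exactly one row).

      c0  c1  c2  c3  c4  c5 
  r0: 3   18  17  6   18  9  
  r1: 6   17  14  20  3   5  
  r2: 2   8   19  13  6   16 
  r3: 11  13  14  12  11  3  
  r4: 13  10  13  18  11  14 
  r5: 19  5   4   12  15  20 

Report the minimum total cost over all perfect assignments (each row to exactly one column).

optimal assignment: row0→col3 (cost 6), row1→col4 (cost 3), row2→col0 (cost 2), row3→col5 (cost 3), row4→col1 (cost 10), row5→col2 (cost 4)
total = 6 + 3 + 2 + 3 + 10 + 4 = 28

Minimum assignment cost: 28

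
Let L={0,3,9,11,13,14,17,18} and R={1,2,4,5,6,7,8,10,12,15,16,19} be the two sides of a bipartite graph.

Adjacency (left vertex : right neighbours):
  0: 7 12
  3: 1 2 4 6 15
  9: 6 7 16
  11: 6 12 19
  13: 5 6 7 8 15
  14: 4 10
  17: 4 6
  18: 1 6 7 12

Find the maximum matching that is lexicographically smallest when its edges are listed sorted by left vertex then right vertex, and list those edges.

|M| = 8 (so the lex-smallest maximum matching has 8 edges)
process left vertices in ascending order; for each, take the smallest-labelled available neighbour that still permits 8 edges overall, or leave it unmatched if none does
lex-smallest matching: {0-7, 3-1, 9-6, 11-19, 13-5, 14-10, 17-4, 18-12}

Lex-smallest maximum matching: {(0,7), (3,1), (9,6), (11,19), (13,5), (14,10), (17,4), (18,12)}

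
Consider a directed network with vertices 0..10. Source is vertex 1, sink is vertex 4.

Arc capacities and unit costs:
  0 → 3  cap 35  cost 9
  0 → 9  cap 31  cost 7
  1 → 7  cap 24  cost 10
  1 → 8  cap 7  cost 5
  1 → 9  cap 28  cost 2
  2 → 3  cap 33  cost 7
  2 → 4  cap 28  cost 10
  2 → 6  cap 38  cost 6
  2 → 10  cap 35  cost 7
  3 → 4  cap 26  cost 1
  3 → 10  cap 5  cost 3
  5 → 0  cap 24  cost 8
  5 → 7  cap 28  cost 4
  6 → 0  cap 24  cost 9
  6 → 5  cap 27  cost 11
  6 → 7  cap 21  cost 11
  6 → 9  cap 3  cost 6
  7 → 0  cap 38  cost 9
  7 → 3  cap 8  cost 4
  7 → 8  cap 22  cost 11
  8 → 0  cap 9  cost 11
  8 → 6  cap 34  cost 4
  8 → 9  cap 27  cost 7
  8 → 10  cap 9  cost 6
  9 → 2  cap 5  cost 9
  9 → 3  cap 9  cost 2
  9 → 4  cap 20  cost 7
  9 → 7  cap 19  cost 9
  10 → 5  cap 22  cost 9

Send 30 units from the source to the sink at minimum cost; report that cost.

shortest-cost path #1: 1→9→3→4 push 9 @ unit cost 5 (adds 45)
shortest-cost path #2: 1→9→4 push 19 @ unit cost 9 (adds 171)
shortest-cost path #3: 1→7→3→4 push 2 @ unit cost 15 (adds 30)
total cost = 246

Minimum cost for 30 units: 246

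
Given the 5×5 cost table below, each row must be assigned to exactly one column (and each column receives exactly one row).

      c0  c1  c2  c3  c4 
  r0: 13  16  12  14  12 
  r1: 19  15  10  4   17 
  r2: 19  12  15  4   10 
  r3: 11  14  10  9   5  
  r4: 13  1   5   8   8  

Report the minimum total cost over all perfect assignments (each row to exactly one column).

Minimum assignment cost: 33

optimal assignment: row0→col0 (cost 13), row1→col2 (cost 10), row2→col3 (cost 4), row3→col4 (cost 5), row4→col1 (cost 1)
total = 13 + 10 + 4 + 5 + 1 = 33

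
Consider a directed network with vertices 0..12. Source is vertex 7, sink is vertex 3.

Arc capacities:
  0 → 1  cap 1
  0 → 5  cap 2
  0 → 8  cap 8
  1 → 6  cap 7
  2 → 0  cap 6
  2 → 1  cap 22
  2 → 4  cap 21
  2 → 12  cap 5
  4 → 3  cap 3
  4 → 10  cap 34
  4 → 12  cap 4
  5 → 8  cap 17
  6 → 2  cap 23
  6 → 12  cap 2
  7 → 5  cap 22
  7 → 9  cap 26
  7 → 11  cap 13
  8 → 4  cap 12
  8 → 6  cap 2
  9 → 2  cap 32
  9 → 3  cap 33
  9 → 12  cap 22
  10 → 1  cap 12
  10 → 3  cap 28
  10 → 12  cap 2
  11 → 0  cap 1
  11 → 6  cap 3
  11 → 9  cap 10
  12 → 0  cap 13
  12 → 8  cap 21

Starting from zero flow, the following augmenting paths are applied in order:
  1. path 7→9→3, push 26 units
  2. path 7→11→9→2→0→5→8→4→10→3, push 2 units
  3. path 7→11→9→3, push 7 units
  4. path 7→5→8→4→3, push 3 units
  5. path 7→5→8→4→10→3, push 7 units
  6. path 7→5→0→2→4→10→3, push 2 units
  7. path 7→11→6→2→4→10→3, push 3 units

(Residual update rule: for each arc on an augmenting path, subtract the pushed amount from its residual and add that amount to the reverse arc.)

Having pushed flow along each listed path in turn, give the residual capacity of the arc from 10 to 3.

Residual capacity of (10,3): 14

after path 1 (7→9→3, push 26): res(10,3)=28
after path 2 (7→11→9→2→0→5→8→4→10→3, push 2): res(10,3)=26
after path 3 (7→11→9→3, push 7): res(10,3)=26
after path 4 (7→5→8→4→3, push 3): res(10,3)=26
after path 5 (7→5→8→4→10→3, push 7): res(10,3)=19
after path 6 (7→5→0→2→4→10→3, push 2): res(10,3)=17
after path 7 (7→11→6→2→4→10→3, push 3): res(10,3)=14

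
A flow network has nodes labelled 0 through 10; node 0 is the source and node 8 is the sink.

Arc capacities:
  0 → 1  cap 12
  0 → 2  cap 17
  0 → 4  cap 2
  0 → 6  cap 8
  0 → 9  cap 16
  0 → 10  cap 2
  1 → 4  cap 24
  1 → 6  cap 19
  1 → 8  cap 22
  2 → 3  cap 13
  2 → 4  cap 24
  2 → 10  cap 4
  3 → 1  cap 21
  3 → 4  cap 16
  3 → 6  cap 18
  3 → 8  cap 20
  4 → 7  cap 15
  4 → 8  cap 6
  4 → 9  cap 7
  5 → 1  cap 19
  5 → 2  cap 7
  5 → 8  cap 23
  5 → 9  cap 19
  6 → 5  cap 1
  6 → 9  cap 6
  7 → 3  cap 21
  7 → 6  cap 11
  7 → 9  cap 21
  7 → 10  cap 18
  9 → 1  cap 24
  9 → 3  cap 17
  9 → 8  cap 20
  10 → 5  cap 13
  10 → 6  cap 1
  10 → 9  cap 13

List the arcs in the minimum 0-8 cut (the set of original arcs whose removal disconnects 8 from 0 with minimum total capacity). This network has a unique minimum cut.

augment #1: 0→1→8 push 12
augment #2: 0→4→8 push 2
augment #3: 0→9→8 push 16
augment #4: 0→2→3→8 push 13
augment #5: 0→2→4→8 push 4
augment #6: 0→6→5→8 push 1
augment #7: 0→6→9→8 push 4
augment #8: 0→10→5→8 push 2
augment #9: 0→6→9→1→8 push 2
max flow = 56; residual-reachable set from 0 gives S-side
cut edges (S→T): {(0,1), (0,2), (0,4), (0,9), (0,10), (6,5), (6,9)} total cap 56

Min-cut arcs: {(0,1), (0,2), (0,4), (0,9), (0,10), (6,5), (6,9)} (total capacity 56)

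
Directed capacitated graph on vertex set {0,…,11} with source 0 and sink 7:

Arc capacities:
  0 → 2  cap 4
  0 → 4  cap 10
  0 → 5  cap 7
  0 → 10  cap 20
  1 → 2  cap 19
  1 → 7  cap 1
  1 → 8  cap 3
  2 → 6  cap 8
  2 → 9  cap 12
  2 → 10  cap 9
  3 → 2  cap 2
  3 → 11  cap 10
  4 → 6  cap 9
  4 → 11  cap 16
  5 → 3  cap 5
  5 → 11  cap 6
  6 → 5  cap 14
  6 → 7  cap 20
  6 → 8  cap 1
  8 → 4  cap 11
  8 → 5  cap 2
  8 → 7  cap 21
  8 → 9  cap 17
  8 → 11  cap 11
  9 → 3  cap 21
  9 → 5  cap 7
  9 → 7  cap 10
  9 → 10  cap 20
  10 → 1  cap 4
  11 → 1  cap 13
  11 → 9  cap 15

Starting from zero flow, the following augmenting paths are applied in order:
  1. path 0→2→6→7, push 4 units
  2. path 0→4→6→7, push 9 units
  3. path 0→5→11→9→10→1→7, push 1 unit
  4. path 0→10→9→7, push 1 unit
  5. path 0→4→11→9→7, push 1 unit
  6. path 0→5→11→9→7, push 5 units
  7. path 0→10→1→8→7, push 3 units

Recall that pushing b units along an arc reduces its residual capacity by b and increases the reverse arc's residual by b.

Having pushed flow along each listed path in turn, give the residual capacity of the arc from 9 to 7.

after path 1 (0→2→6→7, push 4): res(9,7)=10
after path 2 (0→4→6→7, push 9): res(9,7)=10
after path 3 (0→5→11→9→10→1→7, push 1): res(9,7)=10
after path 4 (0→10→9→7, push 1): res(9,7)=9
after path 5 (0→4→11→9→7, push 1): res(9,7)=8
after path 6 (0→5→11→9→7, push 5): res(9,7)=3
after path 7 (0→10→1→8→7, push 3): res(9,7)=3

Residual capacity of (9,7): 3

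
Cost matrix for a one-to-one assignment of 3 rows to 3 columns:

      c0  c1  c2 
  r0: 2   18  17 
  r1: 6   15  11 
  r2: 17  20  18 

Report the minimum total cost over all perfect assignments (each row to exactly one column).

Minimum assignment cost: 33

optimal assignment: row0→col0 (cost 2), row1→col2 (cost 11), row2→col1 (cost 20)
total = 2 + 11 + 20 = 33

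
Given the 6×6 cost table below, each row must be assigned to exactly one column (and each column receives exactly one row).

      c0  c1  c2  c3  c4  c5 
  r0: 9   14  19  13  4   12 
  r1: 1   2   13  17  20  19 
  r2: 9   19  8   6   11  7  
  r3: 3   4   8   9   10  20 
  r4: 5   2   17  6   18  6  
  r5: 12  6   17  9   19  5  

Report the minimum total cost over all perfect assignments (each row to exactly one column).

Minimum assignment cost: 26

optimal assignment: row0→col4 (cost 4), row1→col0 (cost 1), row2→col3 (cost 6), row3→col2 (cost 8), row4→col1 (cost 2), row5→col5 (cost 5)
total = 4 + 1 + 6 + 8 + 2 + 5 = 26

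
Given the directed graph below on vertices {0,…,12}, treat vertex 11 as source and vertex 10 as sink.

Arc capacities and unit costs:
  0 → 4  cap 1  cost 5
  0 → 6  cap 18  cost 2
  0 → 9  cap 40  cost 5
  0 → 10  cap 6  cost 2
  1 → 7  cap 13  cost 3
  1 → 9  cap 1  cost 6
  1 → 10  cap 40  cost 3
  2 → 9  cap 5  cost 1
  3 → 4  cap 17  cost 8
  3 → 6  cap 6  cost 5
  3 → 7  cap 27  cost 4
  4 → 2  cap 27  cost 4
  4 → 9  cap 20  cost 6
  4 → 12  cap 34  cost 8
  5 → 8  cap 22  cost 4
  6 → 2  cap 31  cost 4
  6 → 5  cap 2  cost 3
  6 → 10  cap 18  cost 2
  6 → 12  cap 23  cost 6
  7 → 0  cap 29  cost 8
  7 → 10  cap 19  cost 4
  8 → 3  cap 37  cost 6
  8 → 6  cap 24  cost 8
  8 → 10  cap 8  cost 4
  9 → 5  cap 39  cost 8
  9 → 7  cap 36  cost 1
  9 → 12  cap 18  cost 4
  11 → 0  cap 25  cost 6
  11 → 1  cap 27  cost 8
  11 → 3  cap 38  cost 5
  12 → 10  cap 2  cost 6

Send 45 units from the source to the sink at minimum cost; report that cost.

shortest-cost path #1: 11→0→10 push 6 @ unit cost 8 (adds 48)
shortest-cost path #2: 11→0→6→10 push 18 @ unit cost 10 (adds 180)
shortest-cost path #3: 11→1→10 push 21 @ unit cost 11 (adds 231)
total cost = 459

Minimum cost for 45 units: 459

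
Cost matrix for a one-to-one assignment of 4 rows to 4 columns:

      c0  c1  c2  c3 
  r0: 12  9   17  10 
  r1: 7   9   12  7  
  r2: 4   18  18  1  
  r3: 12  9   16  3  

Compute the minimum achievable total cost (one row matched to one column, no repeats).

optimal assignment: row0→col1 (cost 9), row1→col2 (cost 12), row2→col0 (cost 4), row3→col3 (cost 3)
total = 9 + 12 + 4 + 3 = 28

Minimum assignment cost: 28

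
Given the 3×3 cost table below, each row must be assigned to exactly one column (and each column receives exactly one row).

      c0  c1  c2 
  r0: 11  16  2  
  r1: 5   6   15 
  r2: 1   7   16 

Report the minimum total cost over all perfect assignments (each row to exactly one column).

optimal assignment: row0→col2 (cost 2), row1→col1 (cost 6), row2→col0 (cost 1)
total = 2 + 6 + 1 = 9

Minimum assignment cost: 9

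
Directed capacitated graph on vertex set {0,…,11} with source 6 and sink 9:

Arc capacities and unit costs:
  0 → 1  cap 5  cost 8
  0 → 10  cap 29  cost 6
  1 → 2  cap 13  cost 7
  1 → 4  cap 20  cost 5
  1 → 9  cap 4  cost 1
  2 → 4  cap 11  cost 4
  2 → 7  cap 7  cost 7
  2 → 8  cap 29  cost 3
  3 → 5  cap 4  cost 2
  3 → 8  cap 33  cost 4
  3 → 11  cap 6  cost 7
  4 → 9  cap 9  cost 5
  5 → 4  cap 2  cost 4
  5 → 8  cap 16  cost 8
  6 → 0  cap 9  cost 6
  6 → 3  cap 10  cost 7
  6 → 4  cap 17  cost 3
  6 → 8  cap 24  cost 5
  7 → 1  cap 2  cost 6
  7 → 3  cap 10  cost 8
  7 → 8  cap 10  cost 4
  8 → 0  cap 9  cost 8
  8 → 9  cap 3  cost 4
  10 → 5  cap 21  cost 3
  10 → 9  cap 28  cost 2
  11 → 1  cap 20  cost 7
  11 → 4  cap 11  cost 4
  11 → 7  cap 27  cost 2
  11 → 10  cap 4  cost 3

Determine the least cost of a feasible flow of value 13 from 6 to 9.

shortest-cost path #1: 6→4→9 push 9 @ unit cost 8 (adds 72)
shortest-cost path #2: 6→8→9 push 3 @ unit cost 9 (adds 27)
shortest-cost path #3: 6→0→10→9 push 1 @ unit cost 14 (adds 14)
total cost = 113

Minimum cost for 13 units: 113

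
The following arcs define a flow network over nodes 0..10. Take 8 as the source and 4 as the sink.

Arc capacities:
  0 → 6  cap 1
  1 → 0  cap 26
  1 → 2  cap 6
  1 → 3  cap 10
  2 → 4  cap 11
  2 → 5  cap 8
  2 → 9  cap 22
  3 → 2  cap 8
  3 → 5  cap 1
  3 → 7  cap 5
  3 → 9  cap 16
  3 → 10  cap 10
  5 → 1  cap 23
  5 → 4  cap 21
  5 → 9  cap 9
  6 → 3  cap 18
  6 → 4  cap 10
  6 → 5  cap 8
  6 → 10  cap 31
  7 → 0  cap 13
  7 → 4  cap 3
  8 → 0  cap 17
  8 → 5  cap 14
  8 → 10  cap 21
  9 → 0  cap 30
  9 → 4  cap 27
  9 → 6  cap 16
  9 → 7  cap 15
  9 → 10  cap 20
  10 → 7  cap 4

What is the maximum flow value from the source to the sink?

Maximum flow value: 18

augment #1: 8→5→4 bottleneck 14, total now 14
augment #2: 8→0→6→4 bottleneck 1, total now 15
augment #3: 8→10→7→4 bottleneck 3, total now 18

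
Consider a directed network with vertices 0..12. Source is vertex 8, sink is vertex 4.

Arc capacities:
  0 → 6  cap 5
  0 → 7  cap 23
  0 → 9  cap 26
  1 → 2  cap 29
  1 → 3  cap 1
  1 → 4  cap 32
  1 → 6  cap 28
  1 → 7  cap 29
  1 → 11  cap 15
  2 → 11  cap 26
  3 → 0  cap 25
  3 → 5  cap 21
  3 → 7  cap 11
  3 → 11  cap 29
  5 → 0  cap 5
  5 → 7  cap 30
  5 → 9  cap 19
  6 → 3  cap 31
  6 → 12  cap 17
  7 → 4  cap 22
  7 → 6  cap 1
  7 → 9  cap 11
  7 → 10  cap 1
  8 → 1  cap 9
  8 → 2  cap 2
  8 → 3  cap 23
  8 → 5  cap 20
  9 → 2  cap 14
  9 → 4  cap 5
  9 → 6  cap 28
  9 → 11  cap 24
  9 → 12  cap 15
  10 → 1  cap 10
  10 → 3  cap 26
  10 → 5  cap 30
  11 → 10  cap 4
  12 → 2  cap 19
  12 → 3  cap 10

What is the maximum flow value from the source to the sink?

Maximum flow value: 41

augment #1: 8→1→4 bottleneck 9, total now 9
augment #2: 8→3→7→4 bottleneck 11, total now 20
augment #3: 8→5→7→4 bottleneck 11, total now 31
augment #4: 8→5→9→4 bottleneck 5, total now 36
augment #5: 8→2→11→10→1→4 bottleneck 2, total now 38
augment #6: 8→3→11→10→1→4 bottleneck 2, total now 40
augment #7: 8→5→7→10→1→4 bottleneck 1, total now 41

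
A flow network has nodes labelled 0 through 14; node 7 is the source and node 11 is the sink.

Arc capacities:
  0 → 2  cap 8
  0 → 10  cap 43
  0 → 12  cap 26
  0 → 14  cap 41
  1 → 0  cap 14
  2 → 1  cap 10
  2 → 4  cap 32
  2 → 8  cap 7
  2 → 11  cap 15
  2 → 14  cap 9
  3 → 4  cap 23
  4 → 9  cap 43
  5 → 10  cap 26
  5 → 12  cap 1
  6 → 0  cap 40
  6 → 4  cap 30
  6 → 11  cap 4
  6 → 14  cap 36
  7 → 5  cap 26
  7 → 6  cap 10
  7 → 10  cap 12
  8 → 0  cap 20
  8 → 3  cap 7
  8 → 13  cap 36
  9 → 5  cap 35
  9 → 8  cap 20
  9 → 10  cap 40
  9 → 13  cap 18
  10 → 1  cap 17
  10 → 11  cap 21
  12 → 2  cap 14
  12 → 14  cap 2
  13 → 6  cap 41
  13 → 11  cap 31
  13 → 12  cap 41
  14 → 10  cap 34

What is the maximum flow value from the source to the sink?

augment #1: 7→6→11 bottleneck 4, total now 4
augment #2: 7→10→11 bottleneck 12, total now 16
augment #3: 7→5→10→11 bottleneck 9, total now 25
augment #4: 7→5→12→2→11 bottleneck 1, total now 26
augment #5: 7→6→0→2→11 bottleneck 6, total now 32
augment #6: 7→5→10→1→0→2→11 bottleneck 2, total now 34
augment #7: 7→5→10→1→0→12→2→11 bottleneck 6, total now 40
augment #8: 7→5→10→1→0→6→4→9→13→11 bottleneck 6, total now 46

Maximum flow value: 46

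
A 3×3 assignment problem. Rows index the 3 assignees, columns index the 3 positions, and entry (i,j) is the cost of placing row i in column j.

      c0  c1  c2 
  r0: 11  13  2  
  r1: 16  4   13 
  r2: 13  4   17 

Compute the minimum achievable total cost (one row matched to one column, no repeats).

Minimum assignment cost: 19

optimal assignment: row0→col2 (cost 2), row1→col1 (cost 4), row2→col0 (cost 13)
total = 2 + 4 + 13 = 19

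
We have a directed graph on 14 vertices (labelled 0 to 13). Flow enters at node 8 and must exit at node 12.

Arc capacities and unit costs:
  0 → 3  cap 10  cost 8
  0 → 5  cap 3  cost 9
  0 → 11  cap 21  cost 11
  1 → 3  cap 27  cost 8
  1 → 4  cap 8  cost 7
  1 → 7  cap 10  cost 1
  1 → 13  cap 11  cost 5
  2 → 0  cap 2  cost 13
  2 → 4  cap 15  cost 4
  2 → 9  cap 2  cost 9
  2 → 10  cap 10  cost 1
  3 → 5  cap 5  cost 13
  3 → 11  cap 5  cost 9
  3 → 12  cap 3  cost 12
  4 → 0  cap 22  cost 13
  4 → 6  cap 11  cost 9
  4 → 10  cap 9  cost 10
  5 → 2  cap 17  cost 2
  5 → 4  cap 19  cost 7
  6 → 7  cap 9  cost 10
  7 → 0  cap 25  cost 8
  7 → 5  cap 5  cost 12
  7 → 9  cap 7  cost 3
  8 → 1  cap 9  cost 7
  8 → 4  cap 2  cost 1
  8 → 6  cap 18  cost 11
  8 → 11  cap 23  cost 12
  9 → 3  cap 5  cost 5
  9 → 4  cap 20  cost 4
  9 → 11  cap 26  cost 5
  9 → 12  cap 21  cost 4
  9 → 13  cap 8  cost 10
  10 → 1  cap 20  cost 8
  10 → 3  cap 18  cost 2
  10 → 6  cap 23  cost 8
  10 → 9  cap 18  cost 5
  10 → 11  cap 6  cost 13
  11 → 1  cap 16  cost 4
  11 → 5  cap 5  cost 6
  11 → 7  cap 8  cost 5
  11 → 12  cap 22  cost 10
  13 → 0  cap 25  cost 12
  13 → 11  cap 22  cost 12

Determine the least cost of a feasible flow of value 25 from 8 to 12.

shortest-cost path #1: 8→1→7→9→12 push 7 @ unit cost 15 (adds 105)
shortest-cost path #2: 8→4→10→9→12 push 2 @ unit cost 20 (adds 40)
shortest-cost path #3: 8→11→12 push 16 @ unit cost 22 (adds 352)
total cost = 497

Minimum cost for 25 units: 497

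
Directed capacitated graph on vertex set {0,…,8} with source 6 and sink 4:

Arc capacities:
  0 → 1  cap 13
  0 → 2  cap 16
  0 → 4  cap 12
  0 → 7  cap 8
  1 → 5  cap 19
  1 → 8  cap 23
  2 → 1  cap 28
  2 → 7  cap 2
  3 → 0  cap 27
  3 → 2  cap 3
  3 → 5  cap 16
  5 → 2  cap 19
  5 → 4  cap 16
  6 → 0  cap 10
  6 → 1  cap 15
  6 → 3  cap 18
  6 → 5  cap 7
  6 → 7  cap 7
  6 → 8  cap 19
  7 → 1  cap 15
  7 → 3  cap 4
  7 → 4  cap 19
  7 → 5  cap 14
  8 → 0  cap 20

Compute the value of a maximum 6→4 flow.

Maximum flow value: 45

augment #1: 6→0→4 bottleneck 10, total now 10
augment #2: 6→5→4 bottleneck 7, total now 17
augment #3: 6→7→4 bottleneck 7, total now 24
augment #4: 6→1→5→4 bottleneck 9, total now 33
augment #5: 6→3→0→4 bottleneck 2, total now 35
augment #6: 6→3→0→7→4 bottleneck 8, total now 43
augment #7: 6→3→2→7→4 bottleneck 2, total now 45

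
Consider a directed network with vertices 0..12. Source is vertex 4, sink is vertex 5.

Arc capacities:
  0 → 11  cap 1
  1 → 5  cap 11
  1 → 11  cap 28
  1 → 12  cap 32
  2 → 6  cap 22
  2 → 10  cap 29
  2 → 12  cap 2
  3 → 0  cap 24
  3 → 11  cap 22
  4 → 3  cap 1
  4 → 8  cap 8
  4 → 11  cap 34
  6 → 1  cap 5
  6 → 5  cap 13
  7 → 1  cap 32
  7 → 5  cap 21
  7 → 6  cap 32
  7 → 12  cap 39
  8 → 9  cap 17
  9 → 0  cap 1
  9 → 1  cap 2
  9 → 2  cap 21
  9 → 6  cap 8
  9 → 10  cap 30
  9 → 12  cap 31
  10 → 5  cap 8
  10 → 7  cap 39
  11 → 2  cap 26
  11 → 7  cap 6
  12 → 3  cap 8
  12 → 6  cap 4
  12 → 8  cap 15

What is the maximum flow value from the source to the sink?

Maximum flow value: 40

augment #1: 4→11→7→5 bottleneck 6, total now 6
augment #2: 4→8→9→1→5 bottleneck 2, total now 8
augment #3: 4→8→9→6→5 bottleneck 6, total now 14
augment #4: 4→11→2→6→5 bottleneck 7, total now 21
augment #5: 4→11→2→10→5 bottleneck 8, total now 29
augment #6: 4→11→2→6→1→5 bottleneck 5, total now 34
augment #7: 4→11→2→10→7→5 bottleneck 6, total now 40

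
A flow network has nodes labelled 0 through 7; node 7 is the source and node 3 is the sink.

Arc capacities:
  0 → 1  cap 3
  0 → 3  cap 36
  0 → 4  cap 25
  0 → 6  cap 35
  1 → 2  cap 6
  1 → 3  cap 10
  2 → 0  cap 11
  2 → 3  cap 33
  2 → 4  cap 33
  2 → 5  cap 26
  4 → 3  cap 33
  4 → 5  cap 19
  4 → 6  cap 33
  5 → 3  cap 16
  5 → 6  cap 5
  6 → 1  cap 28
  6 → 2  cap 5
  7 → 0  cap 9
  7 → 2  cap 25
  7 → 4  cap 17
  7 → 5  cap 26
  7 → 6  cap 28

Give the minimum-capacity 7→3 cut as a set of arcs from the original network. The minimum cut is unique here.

Min-cut arcs: {(1,2), (1,3), (5,3), (6,2), (7,0), (7,2), (7,4)} (total capacity 88)

augment #1: 7→0→3 push 9
augment #2: 7→2→3 push 25
augment #3: 7→4→3 push 17
augment #4: 7→5→3 push 16
augment #5: 7→6→1→3 push 10
augment #6: 7→6→2→3 push 5
augment #7: 7→6→1→2→3 push 3
augment #8: 7→6→1→2→0→3 push 3
max flow = 88; residual-reachable set from 7 gives S-side
cut edges (S→T): {(1,2), (1,3), (5,3), (6,2), (7,0), (7,2), (7,4)} total cap 88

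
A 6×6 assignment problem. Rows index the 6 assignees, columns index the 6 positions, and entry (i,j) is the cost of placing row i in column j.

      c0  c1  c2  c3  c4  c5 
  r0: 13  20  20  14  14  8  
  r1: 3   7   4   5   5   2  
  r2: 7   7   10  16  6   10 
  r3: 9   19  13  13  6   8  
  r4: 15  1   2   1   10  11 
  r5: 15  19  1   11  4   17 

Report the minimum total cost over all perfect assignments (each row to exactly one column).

Minimum assignment cost: 26

optimal assignment: row0→col5 (cost 8), row1→col0 (cost 3), row2→col1 (cost 7), row3→col4 (cost 6), row4→col3 (cost 1), row5→col2 (cost 1)
total = 8 + 3 + 7 + 6 + 1 + 1 = 26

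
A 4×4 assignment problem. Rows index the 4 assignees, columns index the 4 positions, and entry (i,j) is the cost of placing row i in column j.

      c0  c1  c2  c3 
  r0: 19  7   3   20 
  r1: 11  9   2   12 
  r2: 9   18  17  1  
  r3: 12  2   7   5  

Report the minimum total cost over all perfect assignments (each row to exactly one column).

Minimum assignment cost: 17

optimal assignment: row0→col2 (cost 3), row1→col0 (cost 11), row2→col3 (cost 1), row3→col1 (cost 2)
total = 3 + 11 + 1 + 2 = 17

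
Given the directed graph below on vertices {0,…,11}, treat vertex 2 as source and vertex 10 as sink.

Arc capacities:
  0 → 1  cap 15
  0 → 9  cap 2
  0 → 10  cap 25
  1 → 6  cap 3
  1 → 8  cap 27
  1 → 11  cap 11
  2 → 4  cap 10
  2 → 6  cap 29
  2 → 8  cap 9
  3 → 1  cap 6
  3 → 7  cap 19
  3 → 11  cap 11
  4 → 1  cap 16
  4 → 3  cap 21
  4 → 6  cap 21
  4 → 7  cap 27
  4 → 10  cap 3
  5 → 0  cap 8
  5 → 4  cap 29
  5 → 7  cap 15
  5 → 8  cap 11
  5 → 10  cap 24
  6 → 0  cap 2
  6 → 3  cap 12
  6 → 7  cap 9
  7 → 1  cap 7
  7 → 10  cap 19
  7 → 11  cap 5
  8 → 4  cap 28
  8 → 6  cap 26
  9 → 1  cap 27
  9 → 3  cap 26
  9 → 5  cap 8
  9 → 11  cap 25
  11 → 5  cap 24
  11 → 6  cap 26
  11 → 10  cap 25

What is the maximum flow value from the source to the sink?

augment #1: 2→4→10 bottleneck 3, total now 3
augment #2: 2→4→7→10 bottleneck 7, total now 10
augment #3: 2→6→0→10 bottleneck 2, total now 12
augment #4: 2→6→7→10 bottleneck 9, total now 21
augment #5: 2→6→3→7→10 bottleneck 3, total now 24
augment #6: 2→6→3→11→10 bottleneck 9, total now 33
augment #7: 2→8→4→1→11→10 bottleneck 9, total now 42

Maximum flow value: 42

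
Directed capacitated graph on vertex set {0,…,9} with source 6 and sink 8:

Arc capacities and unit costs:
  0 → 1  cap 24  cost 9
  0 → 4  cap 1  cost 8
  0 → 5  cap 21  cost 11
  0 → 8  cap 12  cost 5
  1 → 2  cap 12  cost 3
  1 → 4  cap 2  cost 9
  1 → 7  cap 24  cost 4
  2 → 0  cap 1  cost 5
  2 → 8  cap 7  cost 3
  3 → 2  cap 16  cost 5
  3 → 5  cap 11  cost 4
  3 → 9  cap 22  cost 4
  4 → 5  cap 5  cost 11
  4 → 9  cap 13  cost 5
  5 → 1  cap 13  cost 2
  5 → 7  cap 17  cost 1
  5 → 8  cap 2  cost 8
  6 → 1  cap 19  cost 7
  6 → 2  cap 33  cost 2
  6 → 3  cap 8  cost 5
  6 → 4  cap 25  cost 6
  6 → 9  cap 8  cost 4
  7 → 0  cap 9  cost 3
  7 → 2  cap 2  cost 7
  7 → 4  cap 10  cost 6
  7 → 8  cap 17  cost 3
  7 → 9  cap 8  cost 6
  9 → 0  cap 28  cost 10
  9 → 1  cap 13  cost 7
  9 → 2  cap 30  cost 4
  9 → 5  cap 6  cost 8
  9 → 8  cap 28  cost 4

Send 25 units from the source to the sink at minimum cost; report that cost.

shortest-cost path #1: 6→2→8 push 7 @ unit cost 5 (adds 35)
shortest-cost path #2: 6→9→8 push 8 @ unit cost 8 (adds 64)
shortest-cost path #3: 6→2→0→8 push 1 @ unit cost 12 (adds 12)
shortest-cost path #4: 6→3→5→7→8 push 8 @ unit cost 13 (adds 104)
shortest-cost path #5: 6→1→7→8 push 1 @ unit cost 14 (adds 14)
total cost = 229

Minimum cost for 25 units: 229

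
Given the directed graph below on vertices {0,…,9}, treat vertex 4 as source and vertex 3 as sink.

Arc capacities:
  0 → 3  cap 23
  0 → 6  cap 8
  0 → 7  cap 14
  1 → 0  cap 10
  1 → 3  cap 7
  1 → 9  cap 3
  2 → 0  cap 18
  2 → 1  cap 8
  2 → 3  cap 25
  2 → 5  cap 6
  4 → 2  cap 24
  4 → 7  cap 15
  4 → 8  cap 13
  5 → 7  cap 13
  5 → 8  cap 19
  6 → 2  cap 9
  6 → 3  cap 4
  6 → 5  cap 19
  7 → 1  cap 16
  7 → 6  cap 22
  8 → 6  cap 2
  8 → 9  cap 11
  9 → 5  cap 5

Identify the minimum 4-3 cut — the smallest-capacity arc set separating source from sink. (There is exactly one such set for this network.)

Min-cut arcs: {(4,2), (4,7), (8,6), (9,5)} (total capacity 46)

augment #1: 4→2→3 push 24
augment #2: 4→7→1→3 push 7
augment #3: 4→7→6→3 push 4
augment #4: 4→7→1→0→3 push 4
augment #5: 4→8→6→2→3 push 1
augment #6: 4→8→6→2→0→3 push 1
augment #7: 4→8→9→5→7→1→0→3 push 5
max flow = 46; residual-reachable set from 4 gives S-side
cut edges (S→T): {(4,2), (4,7), (8,6), (9,5)} total cap 46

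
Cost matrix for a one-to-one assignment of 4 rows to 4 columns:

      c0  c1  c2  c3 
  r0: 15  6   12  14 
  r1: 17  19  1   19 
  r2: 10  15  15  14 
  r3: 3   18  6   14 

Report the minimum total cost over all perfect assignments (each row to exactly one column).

Minimum assignment cost: 24

optimal assignment: row0→col1 (cost 6), row1→col2 (cost 1), row2→col3 (cost 14), row3→col0 (cost 3)
total = 6 + 1 + 14 + 3 = 24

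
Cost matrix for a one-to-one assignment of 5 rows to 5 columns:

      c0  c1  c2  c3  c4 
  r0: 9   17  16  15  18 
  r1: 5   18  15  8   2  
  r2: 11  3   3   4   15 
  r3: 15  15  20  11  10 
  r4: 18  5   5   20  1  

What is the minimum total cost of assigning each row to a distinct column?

one of 2 optimal assignments: row0→col0 (cost 9), row1→col4 (cost 2), row2→col1 (cost 3), row3→col3 (cost 11), row4→col2 (cost 5)
total = 9 + 2 + 3 + 11 + 5 = 30

Minimum assignment cost: 30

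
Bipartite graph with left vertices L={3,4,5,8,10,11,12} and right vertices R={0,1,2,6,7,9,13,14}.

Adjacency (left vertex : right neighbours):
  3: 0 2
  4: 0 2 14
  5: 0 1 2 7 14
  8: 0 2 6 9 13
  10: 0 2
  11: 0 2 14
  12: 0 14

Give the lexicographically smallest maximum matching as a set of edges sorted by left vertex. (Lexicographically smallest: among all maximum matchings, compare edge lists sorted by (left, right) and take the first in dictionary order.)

|M| = 5 (so the lex-smallest maximum matching has 5 edges)
process left vertices in ascending order; for each, take the smallest-labelled available neighbour that still permits 5 edges overall, or leave it unmatched if none does
lex-smallest matching: {3-0, 4-2, 5-1, 8-6, 11-14}

Lex-smallest maximum matching: {(3,0), (4,2), (5,1), (8,6), (11,14)}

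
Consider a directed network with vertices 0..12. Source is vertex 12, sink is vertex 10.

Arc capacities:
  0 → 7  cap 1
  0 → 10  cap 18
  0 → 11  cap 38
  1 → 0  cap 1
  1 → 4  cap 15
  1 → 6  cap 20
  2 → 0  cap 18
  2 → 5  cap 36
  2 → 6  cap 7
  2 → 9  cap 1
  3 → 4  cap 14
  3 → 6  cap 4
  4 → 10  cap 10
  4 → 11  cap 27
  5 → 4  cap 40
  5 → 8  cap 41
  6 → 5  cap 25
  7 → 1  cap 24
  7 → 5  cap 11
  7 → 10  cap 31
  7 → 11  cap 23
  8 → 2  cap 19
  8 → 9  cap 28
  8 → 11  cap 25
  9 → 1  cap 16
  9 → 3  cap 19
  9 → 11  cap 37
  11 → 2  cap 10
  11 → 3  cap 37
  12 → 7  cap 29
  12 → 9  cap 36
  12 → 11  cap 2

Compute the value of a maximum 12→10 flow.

Maximum flow value: 58

augment #1: 12→7→10 bottleneck 29, total now 29
augment #2: 12→9→1→0→10 bottleneck 1, total now 30
augment #3: 12→9→1→4→10 bottleneck 10, total now 40
augment #4: 12→11→2→0→10 bottleneck 2, total now 42
augment #5: 12→9→11→2→0→10 bottleneck 8, total now 50
augment #6: 12→9→1→6→5→8→2→0→10 bottleneck 5, total now 55
augment #7: 12→9→3→6→5→8→2→0→10 bottleneck 2, total now 57
augment #8: 12→9→3→6→5→8→2→0→7→10 bottleneck 1, total now 58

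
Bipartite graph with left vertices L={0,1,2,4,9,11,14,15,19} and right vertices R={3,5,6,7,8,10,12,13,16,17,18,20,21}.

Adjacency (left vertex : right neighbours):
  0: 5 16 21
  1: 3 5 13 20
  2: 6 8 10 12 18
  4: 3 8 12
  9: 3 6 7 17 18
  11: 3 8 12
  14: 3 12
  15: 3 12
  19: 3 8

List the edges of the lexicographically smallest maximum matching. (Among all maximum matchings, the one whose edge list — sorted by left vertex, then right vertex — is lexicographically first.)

|M| = 7 (so the lex-smallest maximum matching has 7 edges)
process left vertices in ascending order; for each, take the smallest-labelled available neighbour that still permits 7 edges overall, or leave it unmatched if none does
lex-smallest matching: {0-5, 1-13, 2-6, 4-3, 9-7, 11-8, 14-12}

Lex-smallest maximum matching: {(0,5), (1,13), (2,6), (4,3), (9,7), (11,8), (14,12)}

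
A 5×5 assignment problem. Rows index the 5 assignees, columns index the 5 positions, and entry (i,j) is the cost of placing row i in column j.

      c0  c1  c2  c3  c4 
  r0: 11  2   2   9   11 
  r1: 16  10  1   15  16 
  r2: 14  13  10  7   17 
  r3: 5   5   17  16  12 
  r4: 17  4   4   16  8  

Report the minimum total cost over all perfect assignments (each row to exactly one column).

optimal assignment: row0→col1 (cost 2), row1→col2 (cost 1), row2→col3 (cost 7), row3→col0 (cost 5), row4→col4 (cost 8)
total = 2 + 1 + 7 + 5 + 8 = 23

Minimum assignment cost: 23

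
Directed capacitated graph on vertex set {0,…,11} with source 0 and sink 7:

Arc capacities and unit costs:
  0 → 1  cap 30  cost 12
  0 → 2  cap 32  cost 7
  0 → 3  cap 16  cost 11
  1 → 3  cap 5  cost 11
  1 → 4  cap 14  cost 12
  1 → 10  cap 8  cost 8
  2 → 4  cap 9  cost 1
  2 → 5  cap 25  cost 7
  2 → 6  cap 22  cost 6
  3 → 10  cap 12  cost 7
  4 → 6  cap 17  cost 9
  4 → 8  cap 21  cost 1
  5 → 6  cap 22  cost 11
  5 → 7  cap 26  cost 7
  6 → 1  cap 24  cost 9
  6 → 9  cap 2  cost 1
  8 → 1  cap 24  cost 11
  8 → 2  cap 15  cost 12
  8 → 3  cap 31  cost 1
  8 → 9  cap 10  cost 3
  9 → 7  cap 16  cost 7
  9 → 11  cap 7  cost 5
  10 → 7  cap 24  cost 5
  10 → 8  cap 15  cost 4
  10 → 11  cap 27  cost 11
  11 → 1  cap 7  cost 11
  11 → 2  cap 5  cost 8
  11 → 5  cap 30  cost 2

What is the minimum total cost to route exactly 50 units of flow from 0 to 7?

shortest-cost path #1: 0→2→4→8→9→7 push 9 @ unit cost 19 (adds 171)
shortest-cost path #2: 0→2→5→7 push 23 @ unit cost 21 (adds 483)
shortest-cost path #3: 0→3→10→7 push 12 @ unit cost 23 (adds 276)
shortest-cost path #4: 0→1→10→7 push 6 @ unit cost 25 (adds 150)
total cost = 1080

Minimum cost for 50 units: 1080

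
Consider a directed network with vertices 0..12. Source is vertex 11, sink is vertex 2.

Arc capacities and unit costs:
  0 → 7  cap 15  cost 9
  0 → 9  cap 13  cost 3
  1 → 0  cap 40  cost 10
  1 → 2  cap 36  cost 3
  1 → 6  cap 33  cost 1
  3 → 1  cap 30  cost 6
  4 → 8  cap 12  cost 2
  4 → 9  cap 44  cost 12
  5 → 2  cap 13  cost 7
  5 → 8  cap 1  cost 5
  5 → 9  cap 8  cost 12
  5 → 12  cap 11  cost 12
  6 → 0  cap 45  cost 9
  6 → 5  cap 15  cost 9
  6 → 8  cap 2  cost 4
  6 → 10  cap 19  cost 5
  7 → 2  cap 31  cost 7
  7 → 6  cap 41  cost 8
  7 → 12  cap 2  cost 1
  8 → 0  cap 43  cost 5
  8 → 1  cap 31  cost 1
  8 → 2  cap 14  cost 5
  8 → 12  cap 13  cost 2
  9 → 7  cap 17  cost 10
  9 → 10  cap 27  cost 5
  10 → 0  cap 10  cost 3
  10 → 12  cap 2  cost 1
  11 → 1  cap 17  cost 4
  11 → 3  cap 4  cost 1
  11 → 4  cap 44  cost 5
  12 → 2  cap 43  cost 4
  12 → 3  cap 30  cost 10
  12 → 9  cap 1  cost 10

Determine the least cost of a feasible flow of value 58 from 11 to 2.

shortest-cost path #1: 11→1→2 push 17 @ unit cost 7 (adds 119)
shortest-cost path #2: 11→3→1→2 push 4 @ unit cost 10 (adds 40)
shortest-cost path #3: 11→4→8→1→2 push 12 @ unit cost 11 (adds 132)
shortest-cost path #4: 11→4→9→10→12→2 push 2 @ unit cost 27 (adds 54)
shortest-cost path #5: 11→4→9→7→12→2 push 2 @ unit cost 32 (adds 64)
shortest-cost path #6: 11→4→9→7→2 push 15 @ unit cost 34 (adds 510)
shortest-cost path #7: 11→4→9→10→0→7→2 push 6 @ unit cost 41 (adds 246)
total cost = 1165

Minimum cost for 58 units: 1165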